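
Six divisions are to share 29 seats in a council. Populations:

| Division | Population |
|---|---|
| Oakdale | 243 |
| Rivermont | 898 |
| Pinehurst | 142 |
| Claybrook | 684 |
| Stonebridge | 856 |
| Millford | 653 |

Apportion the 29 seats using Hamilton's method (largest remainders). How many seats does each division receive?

Oakdale=2; Rivermont=8; Pinehurst=1; Claybrook=6; Stonebridge=7; Millford=5

The standard divisor is 3476/29 ≈ 119.862.
Standard quotas: Oakdale 2.027, Rivermont 7.492, Pinehurst 1.185, Claybrook 5.707, Stonebridge 7.142, Millford 5.448.
Lower quotas: Oakdale 2, Rivermont 7, Pinehurst 1, Claybrook 5, Stonebridge 7, Millford 5 (sum 27, leaving 2 seats).
Remainders in descending order: Claybrook 0.707, Rivermont 0.492, Millford 0.448, Pinehurst 0.185, Stonebridge 0.142, Oakdale 0.027.
The surplus seats go to Claybrook, Rivermont.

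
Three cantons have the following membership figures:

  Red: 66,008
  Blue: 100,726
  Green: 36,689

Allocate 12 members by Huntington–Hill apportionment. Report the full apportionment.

With divisor 16966: modified quotas Red 3.891, Blue 5.937, Green 2.163.
Geometric-mean thresholds: Red √(3·4)=3.464, Blue √(5·6)=5.477, Green √(2·3)=2.449.
Each quota rounded against its threshold gives Red 4, Blue 6, Green 2 (total 12).

Red=4; Blue=6; Green=2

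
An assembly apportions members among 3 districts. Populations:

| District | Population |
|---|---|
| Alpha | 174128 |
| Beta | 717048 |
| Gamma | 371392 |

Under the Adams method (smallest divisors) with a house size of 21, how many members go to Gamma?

6

Standard divisor 1262568/21 ≈ 60122.286; standard quotas: Alpha 2.896, Beta 11.926, Gamma 6.177.
Rounding up gives 3, 12, 7 = 22 seats, so the divisor must be adjusted.
With modified divisor 63500: modified quotas Alpha 2.742, Beta 11.292, Gamma 5.849.
Rounding up: Alpha 3, Beta 12, Gamma 6 (total 21).
Gamma receives 6.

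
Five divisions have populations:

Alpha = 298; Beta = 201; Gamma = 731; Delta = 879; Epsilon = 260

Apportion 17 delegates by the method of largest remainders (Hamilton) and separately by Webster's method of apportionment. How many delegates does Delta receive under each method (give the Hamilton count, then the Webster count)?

Hamilton: Alpha 2, Beta 2, Gamma 5, Delta 6, Epsilon 2.
Webster: Alpha 2, Beta 1, Gamma 5, Delta 7, Epsilon 2.
Delta gets 6 under Hamilton and 7 under Webster.

6 and 7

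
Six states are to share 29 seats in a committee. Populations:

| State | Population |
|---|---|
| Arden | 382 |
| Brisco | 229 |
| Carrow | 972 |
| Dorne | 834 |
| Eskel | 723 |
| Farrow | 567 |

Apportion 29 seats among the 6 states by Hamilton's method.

Arden 3; Brisco 2; Carrow 8; Dorne 6; Eskel 6; Farrow 4

Total 3707; standard divisor 3707/29 ≈ 127.828.
Standard quotas: Arden 2.988, Brisco 1.791, Carrow 7.604, Dorne 6.524, Eskel 5.656, Farrow 4.436.
Lower quotas: Arden 2, Brisco 1, Carrow 7, Dorne 6, Eskel 5, Farrow 4 (sum 25, leaving 4 seats).
Remainders in descending order: Arden 0.988, Brisco 0.791, Eskel 0.656, Carrow 0.604, Dorne 0.524, Farrow 0.436.
Largest remainders: Arden, Brisco, Eskel, Carrow receive the extra seats.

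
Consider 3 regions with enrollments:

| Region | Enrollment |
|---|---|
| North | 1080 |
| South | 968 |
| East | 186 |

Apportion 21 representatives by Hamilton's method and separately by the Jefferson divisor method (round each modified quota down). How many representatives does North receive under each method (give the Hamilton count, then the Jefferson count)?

10 and 11

Hamilton: North 10, South 9, East 2.
Jefferson: North 11, South 9, East 1.
North gets 10 under Hamilton and 11 under Jefferson.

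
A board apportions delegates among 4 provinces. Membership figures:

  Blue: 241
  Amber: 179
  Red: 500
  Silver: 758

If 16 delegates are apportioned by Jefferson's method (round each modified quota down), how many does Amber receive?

1

Standard divisor 1678/16 ≈ 104.875; standard quotas: Blue 2.298, Amber 1.707, Red 4.768, Silver 7.228.
Rounding down gives 2, 1, 4, 7 = 14 seats, so the divisor must be adjusted.
With modified divisor 92: modified quotas Blue 2.620, Amber 1.946, Red 5.435, Silver 8.239.
Rounding down: Blue 2, Amber 1, Red 5, Silver 8 (total 16).
Amber receives 1.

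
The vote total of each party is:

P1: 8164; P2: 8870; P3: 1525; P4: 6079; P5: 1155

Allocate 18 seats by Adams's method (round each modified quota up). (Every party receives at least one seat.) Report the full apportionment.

Standard divisor 25793/18 ≈ 1432.944; standard quotas: P1 5.697, P2 6.190, P3 1.064, P4 4.242, P5 0.806.
Rounding up gives 6, 7, 2, 5, 1 = 21 seats, so the divisor must be adjusted.
With modified divisor 1600: modified quotas P1 5.103, P2 5.544, P3 0.953, P4 3.799, P5 0.722.
Rounding up: P1 6, P2 6, P3 1, P4 4, P5 1 (total 18).

P1: 6, P2: 6, P3: 1, P4: 4, P5: 1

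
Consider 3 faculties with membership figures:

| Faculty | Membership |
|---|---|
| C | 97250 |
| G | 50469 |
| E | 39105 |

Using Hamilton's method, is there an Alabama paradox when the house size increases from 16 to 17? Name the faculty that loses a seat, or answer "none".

E

At 16 seats: C 8, G 4, E 4.
At 17 seats: C 9, G 5, E 3.
E drops from 4 to 3.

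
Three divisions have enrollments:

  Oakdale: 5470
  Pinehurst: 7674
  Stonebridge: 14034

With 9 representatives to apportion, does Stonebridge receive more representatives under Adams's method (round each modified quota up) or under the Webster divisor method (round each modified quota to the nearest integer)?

Adams: Oakdale 2, Pinehurst 3, Stonebridge 4.
Webster: Oakdale 2, Pinehurst 2, Stonebridge 5.
Stonebridge gets 4 under Adams and 5 under Webster.

Webster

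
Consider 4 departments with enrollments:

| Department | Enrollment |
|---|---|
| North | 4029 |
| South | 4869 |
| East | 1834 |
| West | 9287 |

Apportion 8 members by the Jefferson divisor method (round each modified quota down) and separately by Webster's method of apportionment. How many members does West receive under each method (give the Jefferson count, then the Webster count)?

Jefferson: North 2, South 2, East 0, West 4.
Webster: North 2, South 2, East 1, West 3.
West gets 4 under Jefferson and 3 under Webster.

4 and 3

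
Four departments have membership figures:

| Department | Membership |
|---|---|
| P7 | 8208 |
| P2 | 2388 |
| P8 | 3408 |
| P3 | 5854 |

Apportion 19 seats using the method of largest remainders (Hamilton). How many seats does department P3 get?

Standard divisor: 19858 ÷ 19 ≈ 1045.158.
Standard quotas: P7 7.8534, P2 2.2848, P8 3.2608, P3 5.6011.
Lower quotas: P7 7, P2 2, P8 3, P3 5 (sum 17, leaving 2 seats).
Remainders in descending order: P7 0.8534, P3 0.6011, P2 0.2848, P8 0.2608.
Largest remainders: P7, P3 receive the extra seats.
P3 receives 6.

6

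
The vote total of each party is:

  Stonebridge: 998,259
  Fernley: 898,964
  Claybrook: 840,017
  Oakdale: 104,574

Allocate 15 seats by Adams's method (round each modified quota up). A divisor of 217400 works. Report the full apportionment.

Stonebridge 5, Fernley 5, Claybrook 4, Oakdale 1

With modified divisor 217400: modified quotas Stonebridge 4.592, Fernley 4.135, Claybrook 3.864, Oakdale 0.481.
Rounding up: Stonebridge 5, Fernley 5, Claybrook 4, Oakdale 1 (total 15).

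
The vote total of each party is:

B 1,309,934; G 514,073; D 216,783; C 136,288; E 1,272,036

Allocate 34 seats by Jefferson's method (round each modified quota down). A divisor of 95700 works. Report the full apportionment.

With modified divisor 95700: modified quotas B 13.688, G 5.372, D 2.265, C 1.424, E 13.292.
Rounding down: B 13, G 5, D 2, C 1, E 13 (total 34).

B: 13; G: 5; D: 2; C: 1; E: 13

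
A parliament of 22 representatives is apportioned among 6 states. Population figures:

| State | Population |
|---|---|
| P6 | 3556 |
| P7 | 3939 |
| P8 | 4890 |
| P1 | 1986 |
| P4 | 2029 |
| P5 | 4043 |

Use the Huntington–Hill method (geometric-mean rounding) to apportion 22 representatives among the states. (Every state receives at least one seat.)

P6 4, P7 4, P8 5, P1 2, P4 2, P5 5

With divisor 898: modified quotas P6 3.960, P7 4.386, P8 5.445, P1 2.212, P4 2.259, P5 4.502.
Geometric-mean thresholds: P6 √(3·4)=3.464, P7 √(4·5)=4.472, P8 √(5·6)=5.477, P1 √(2·3)=2.449, P4 √(2·3)=2.449, P5 √(4·5)=4.472.
Each quota rounded against its threshold gives P6 4, P7 4, P8 5, P1 2, P4 2, P5 5 (total 22).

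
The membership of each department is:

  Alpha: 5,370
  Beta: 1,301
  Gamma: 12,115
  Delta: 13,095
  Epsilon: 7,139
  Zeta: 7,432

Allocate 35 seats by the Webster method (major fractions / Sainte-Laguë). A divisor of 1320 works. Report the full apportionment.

Alpha: 4; Beta: 1; Gamma: 9; Delta: 10; Epsilon: 5; Zeta: 6

With modified divisor 1320: modified quotas Alpha 4.068, Beta 0.986, Gamma 9.178, Delta 9.920, Epsilon 5.408, Zeta 5.630.
Rounding to the nearest integer: Alpha 4, Beta 1, Gamma 9, Delta 10, Epsilon 5, Zeta 6 (total 35).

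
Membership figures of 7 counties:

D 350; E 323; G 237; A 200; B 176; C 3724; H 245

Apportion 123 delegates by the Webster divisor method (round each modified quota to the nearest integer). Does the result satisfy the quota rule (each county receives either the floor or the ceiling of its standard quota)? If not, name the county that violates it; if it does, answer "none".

C

Standard quotas: D 8.192, E 7.560, G 5.547, A 4.681, B 4.120, C 87.165, H 5.735.
Webster allocation: D 8, E 8, G 6, A 5, B 4, C 86, H 6.
C has quota 87.165 (lower 87, upper 88) but receives 86 — outside the quota interval.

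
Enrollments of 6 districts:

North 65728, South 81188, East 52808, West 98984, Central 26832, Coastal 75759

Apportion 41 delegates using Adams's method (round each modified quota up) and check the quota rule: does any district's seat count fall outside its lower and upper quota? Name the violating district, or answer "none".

none

Standard quotas: North 6.715, South 8.295, East 5.395, West 10.113, Central 2.741, Coastal 7.740.
Adams allocation: North 7, South 8, East 5, West 10, Central 3, Coastal 8.
Every allocation lies between the lower and upper quota.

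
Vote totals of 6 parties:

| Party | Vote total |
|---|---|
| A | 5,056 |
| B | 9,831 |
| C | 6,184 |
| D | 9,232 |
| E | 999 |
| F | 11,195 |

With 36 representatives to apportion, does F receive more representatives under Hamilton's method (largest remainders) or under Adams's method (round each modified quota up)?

Hamilton

Hamilton: A 4, B 8, C 5, D 8, E 1, F 10.
Adams: A 5, B 8, C 5, D 8, E 1, F 9.
F gets 10 under Hamilton and 9 under Adams.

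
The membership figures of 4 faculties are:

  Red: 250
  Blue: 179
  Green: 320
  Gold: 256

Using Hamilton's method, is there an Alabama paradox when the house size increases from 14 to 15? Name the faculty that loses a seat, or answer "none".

At 14 seats: Red 3, Blue 3, Green 4, Gold 4.
At 15 seats: Red 4, Blue 2, Green 5, Gold 4.
Blue drops from 3 to 2.

Blue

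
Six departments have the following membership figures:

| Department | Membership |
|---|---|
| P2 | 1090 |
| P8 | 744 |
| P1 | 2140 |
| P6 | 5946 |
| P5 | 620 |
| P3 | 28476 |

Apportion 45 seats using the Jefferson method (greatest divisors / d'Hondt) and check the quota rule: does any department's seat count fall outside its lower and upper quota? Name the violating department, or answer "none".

Standard quotas: P2 1.257, P8 0.858, P1 2.468, P6 6.858, P5 0.715, P3 32.843.
Jefferson allocation: P2 1, P8 0, P1 2, P6 7, P5 0, P3 35.
P3 has quota 32.843 (lower 32, upper 33) but receives 35 — outside the quota interval.

P3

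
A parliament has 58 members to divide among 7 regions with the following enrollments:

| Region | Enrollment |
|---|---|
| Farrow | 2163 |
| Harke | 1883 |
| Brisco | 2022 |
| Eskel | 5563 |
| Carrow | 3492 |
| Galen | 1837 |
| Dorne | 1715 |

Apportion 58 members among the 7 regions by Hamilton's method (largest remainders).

Farrow: 7, Harke: 6, Brisco: 6, Eskel: 17, Carrow: 11, Galen: 6, Dorne: 5

The standard divisor is 18675/58 ≈ 321.983.
Standard quotas: Farrow 6.7178, Harke 5.8481, Brisco 6.2798, Eskel 17.2773, Carrow 10.8453, Galen 5.7053, Dorne 5.3264.
Lower quotas: Farrow 6, Harke 5, Brisco 6, Eskel 17, Carrow 10, Galen 5, Dorne 5 (sum 54, leaving 4 seats).
Remainders in descending order: Harke 0.8481, Carrow 0.8453, Farrow 0.7178, Galen 0.7053, Dorne 0.3264, Brisco 0.2798, Eskel 0.2773.
Largest remainders: Harke, Carrow, Farrow, Galen receive the extra seats.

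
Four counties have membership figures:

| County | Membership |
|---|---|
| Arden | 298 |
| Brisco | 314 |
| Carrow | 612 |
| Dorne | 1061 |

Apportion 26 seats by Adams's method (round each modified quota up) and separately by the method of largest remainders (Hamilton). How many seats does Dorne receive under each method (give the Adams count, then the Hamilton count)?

11 and 12

Adams: Arden 4, Brisco 4, Carrow 7, Dorne 11.
Hamilton: Arden 3, Brisco 4, Carrow 7, Dorne 12.
Dorne gets 11 under Adams and 12 under Hamilton.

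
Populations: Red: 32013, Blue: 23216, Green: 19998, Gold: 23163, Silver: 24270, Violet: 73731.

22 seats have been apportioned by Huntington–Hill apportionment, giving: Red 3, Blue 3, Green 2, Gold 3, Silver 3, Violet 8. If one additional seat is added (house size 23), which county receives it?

Priority for the next seat is population ÷ (√(s·(s+1))).
Priorities: Red 9241.357, Blue 6701.882, Green 8164.149, Gold 6686.582, Silver 7006.146, Violet 8689.282.
Highest priority: Red.

Red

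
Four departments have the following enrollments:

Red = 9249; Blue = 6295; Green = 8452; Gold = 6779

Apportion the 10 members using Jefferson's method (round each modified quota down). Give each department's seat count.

Red 3; Blue 2; Green 3; Gold 2

Standard divisor 30775/10 ≈ 3077.5; standard quotas: Red 3.005, Blue 2.045, Green 2.746, Gold 2.203.
Rounding down gives 3, 2, 2, 2 = 9 seats, so the divisor must be adjusted.
With modified divisor 2600: modified quotas Red 3.557, Blue 2.421, Green 3.251, Gold 2.607.
Rounding down: Red 3, Blue 2, Green 3, Gold 2 (total 10).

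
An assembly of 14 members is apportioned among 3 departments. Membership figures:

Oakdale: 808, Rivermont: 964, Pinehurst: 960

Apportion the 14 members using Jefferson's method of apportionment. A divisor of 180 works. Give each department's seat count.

With modified divisor 180: modified quotas Oakdale 4.489, Rivermont 5.356, Pinehurst 5.333.
Rounding down: Oakdale 4, Rivermont 5, Pinehurst 5 (total 14).

Oakdale 4; Rivermont 5; Pinehurst 5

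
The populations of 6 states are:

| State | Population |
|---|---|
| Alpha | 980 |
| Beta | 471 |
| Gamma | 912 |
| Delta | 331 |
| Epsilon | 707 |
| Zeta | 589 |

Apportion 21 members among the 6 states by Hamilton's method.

Alpha 5; Beta 2; Gamma 5; Delta 2; Epsilon 4; Zeta 3

The standard divisor is 3990/21 = 190.
Standard quotas: Alpha 5.158, Beta 2.479, Gamma 4.800, Delta 1.742, Epsilon 3.721, Zeta 3.100.
Lower quotas: Alpha 5, Beta 2, Gamma 4, Delta 1, Epsilon 3, Zeta 3 (sum 18, leaving 3 seats).
Remainders in descending order: Gamma 0.800, Delta 0.742, Epsilon 0.721, Beta 0.479, Alpha 0.158, Zeta 0.100.
The surplus seats go to Gamma, Delta, Epsilon.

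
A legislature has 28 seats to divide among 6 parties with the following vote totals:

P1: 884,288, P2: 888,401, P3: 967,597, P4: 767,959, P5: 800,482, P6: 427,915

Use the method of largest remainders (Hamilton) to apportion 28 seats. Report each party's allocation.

P1: 5; P2: 5; P3: 6; P4: 5; P5: 5; P6: 2

Standard divisor: 4736642 ÷ 28 ≈ 169165.786.
Standard quotas: P1 5.2273, P2 5.2517, P3 5.7198, P4 4.5397, P5 4.7319, P6 2.5296.
Lower quotas: P1 5, P2 5, P3 5, P4 4, P5 4, P6 2 (sum 25, leaving 3 seats).
Remainders in descending order: P5 0.7319, P3 0.7198, P4 0.5397, P6 0.5296, P2 0.2517, P1 0.2273.
Largest remainders: P5, P3, P4 receive the extra seats.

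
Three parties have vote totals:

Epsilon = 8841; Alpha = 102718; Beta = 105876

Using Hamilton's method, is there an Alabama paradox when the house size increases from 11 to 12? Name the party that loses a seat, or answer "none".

At 11 seats: Epsilon 1, Alpha 5, Beta 5.
At 12 seats: Epsilon 0, Alpha 6, Beta 6.
Epsilon drops from 1 to 0.

Epsilon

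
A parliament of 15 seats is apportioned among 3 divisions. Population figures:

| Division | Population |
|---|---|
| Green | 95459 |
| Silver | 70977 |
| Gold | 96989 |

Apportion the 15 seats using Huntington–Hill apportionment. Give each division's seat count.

Green 5; Silver 4; Gold 6

With divisor 17568: modified quotas Green 5.434, Silver 4.040, Gold 5.521.
Geometric-mean thresholds: Green √(5·6)=5.477, Silver √(4·5)=4.472, Gold √(5·6)=5.477.
Each quota rounded against its threshold gives Green 5, Silver 4, Gold 6 (total 15).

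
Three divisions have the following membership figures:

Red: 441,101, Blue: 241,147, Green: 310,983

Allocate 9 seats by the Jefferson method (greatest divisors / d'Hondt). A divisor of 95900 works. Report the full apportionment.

With modified divisor 95900: modified quotas Red 4.600, Blue 2.515, Green 3.243.
Rounding down: Red 4, Blue 2, Green 3 (total 9).

Red 4, Blue 2, Green 3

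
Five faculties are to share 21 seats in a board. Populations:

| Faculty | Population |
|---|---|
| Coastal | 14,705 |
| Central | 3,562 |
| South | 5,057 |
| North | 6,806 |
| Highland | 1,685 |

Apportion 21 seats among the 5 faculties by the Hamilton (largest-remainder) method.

Total 31815; standard divisor 31815/21 = 1515.
Standard quotas: Coastal 9.7063, Central 2.3512, South 3.3380, North 4.4924, Highland 1.1122.
Lower quotas: Coastal 9, Central 2, South 3, North 4, Highland 1 (sum 19, leaving 2 seats).
Remainders in descending order: Coastal 0.7063, North 0.4924, Central 0.3512, South 0.3380, Highland 0.1122.
The surplus seats go to Coastal, North.

Coastal: 10, Central: 2, South: 3, North: 5, Highland: 1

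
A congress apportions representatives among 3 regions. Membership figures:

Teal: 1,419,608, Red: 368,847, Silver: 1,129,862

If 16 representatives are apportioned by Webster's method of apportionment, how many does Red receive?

Standard divisor 2918317/16 ≈ 182394.812; standard quotas: Teal 7.783, Red 2.022, Silver 6.195.
Rounding to the nearest integer gives Teal 8, Red 2, Silver 6 — total 16, matching the house size, so no adjustment is needed.
Red receives 2.

2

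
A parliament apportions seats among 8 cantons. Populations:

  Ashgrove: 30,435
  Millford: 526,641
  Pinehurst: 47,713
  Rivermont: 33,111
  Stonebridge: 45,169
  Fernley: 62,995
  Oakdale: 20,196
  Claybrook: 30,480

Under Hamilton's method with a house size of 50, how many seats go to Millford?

33

The standard divisor is 796740/50 ≈ 15934.8.
Standard quotas: Ashgrove 1.9100, Millford 33.0497, Pinehurst 2.9943, Rivermont 2.0779, Stonebridge 2.8346, Fernley 3.9533, Oakdale 1.2674, Claybrook 1.9128.
Lower quotas: Ashgrove 1, Millford 33, Pinehurst 2, Rivermont 2, Stonebridge 2, Fernley 3, Oakdale 1, Claybrook 1 (sum 45, leaving 5 seats).
Remainders in descending order: Pinehurst 0.9943, Fernley 0.9533, Claybrook 0.9128, Ashgrove 0.9100, Stonebridge 0.8346, Oakdale 0.2674, Rivermont 0.0779, Millford 0.0497.
The surplus seats go to Pinehurst, Fernley, Claybrook, Ashgrove, Stonebridge.
Millford receives 33.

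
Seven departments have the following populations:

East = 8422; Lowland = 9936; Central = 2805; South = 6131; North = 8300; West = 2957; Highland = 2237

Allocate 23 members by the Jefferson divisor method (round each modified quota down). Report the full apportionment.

East 5, Lowland 6, Central 1, South 4, North 5, West 1, Highland 1

Standard divisor 40788/23 ≈ 1773.391; standard quotas: East 4.749, Lowland 5.603, Central 1.582, South 3.457, North 4.680, West 1.667, Highland 1.261.
Rounding down gives 4, 5, 1, 3, 4, 1, 1 = 19 seats, so the divisor must be adjusted.
With modified divisor 1500: modified quotas East 5.615, Lowland 6.624, Central 1.870, South 4.087, North 5.533, West 1.971, Highland 1.491.
Rounding down: East 5, Lowland 6, Central 1, South 4, North 5, West 1, Highland 1 (total 23).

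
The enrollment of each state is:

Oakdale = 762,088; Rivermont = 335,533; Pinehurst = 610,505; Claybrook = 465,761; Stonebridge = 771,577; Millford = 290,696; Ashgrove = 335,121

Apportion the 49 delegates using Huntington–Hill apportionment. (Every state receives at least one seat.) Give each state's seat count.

Oakdale: 10, Rivermont: 5, Pinehurst: 8, Claybrook: 6, Stonebridge: 11, Millford: 4, Ashgrove: 5

With divisor 73115: modified quotas Oakdale 10.423, Rivermont 4.589, Pinehurst 8.350, Claybrook 6.370, Stonebridge 10.553, Millford 3.976, Ashgrove 4.583.
Geometric-mean thresholds: Oakdale √(10·11)=10.488, Rivermont √(4·5)=4.472, Pinehurst √(8·9)=8.485, Claybrook √(6·7)=6.481, Stonebridge √(10·11)=10.488, Millford √(3·4)=3.464, Ashgrove √(4·5)=4.472.
Each quota rounded against its threshold gives Oakdale 10, Rivermont 5, Pinehurst 8, Claybrook 6, Stonebridge 11, Millford 4, Ashgrove 5 (total 49).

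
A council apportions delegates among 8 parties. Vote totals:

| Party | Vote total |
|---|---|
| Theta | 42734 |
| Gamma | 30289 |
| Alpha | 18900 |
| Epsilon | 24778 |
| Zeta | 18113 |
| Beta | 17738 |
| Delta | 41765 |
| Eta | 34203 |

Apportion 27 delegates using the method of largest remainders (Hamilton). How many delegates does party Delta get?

5

Total 228520; standard divisor 228520/27 ≈ 8463.704.
Standard quotas: Theta 5.0491, Gamma 3.5787, Alpha 2.2331, Epsilon 2.9276, Zeta 2.1401, Beta 2.0958, Delta 4.9346, Eta 4.0411.
Lower quotas: Theta 5, Gamma 3, Alpha 2, Epsilon 2, Zeta 2, Beta 2, Delta 4, Eta 4 (sum 24, leaving 3 seats).
Remainders in descending order: Delta 0.9346, Epsilon 0.9276, Gamma 0.5787, Alpha 0.2331, Zeta 0.1401, Beta 0.0958, Theta 0.0491, Eta 0.0411.
Largest remainders: Delta, Epsilon, Gamma receive the extra seats.
Delta receives 5.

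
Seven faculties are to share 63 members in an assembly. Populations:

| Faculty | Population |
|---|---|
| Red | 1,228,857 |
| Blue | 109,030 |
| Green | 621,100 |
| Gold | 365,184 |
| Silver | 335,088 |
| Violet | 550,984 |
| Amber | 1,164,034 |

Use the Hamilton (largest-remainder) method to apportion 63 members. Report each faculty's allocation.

Standard divisor: 4374277 ÷ 63 ≈ 69432.968.
Standard quotas: Red 17.6985, Blue 1.5703, Green 8.9453, Gold 5.2595, Silver 4.8261, Violet 7.9355, Amber 16.7649.
Lower quotas: Red 17, Blue 1, Green 8, Gold 5, Silver 4, Violet 7, Amber 16 (sum 58, leaving 5 seats).
Remainders in descending order: Green 0.9453, Violet 0.9355, Silver 0.8261, Amber 0.7649, Red 0.6985, Blue 0.5703, Gold 0.2595.
The surplus seats go to Green, Violet, Silver, Amber, Red.

Red 18, Blue 1, Green 9, Gold 5, Silver 5, Violet 8, Amber 17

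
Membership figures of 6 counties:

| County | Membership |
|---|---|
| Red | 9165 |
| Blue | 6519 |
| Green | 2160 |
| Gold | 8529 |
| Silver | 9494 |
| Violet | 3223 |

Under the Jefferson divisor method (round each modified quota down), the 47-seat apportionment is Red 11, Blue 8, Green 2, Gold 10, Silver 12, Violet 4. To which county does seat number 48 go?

Priority for the next seat is population ÷ (current seats + 1).
Priorities: Red 763.750, Blue 724.333, Green 720.000, Gold 775.364, Silver 730.308, Violet 644.600.
Highest priority: Gold.

Gold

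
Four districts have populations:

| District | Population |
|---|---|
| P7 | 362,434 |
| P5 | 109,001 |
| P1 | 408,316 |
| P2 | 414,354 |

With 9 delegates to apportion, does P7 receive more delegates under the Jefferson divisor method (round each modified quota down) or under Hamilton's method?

Jefferson: P7 3, P5 0, P1 3, P2 3.
Hamilton: P7 2, P5 1, P1 3, P2 3.
P7 gets 3 under Jefferson and 2 under Hamilton.

Jefferson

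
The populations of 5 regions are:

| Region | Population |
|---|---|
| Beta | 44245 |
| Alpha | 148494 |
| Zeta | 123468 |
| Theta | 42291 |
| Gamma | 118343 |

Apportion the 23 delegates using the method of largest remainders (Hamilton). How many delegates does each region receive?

Total 476841; standard divisor 476841/23 ≈ 20732.217.
Standard quotas: Beta 2.1341, Alpha 7.1625, Zeta 5.9554, Theta 2.0399, Gamma 5.7082.
Lower quotas: Beta 2, Alpha 7, Zeta 5, Theta 2, Gamma 5 (sum 21, leaving 2 seats).
Remainders in descending order: Zeta 0.9554, Gamma 0.7082, Alpha 0.1625, Beta 0.1341, Theta 0.0399.
Largest remainders: Zeta, Gamma receive the extra seats.

Beta 2; Alpha 7; Zeta 6; Theta 2; Gamma 6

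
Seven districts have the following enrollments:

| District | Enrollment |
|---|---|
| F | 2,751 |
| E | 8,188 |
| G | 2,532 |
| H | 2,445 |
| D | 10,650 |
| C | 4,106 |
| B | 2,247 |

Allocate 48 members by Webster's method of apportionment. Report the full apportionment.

F=4, E=12, G=4, H=4, D=15, C=6, B=3

Standard divisor 32919/48 ≈ 685.812; standard quotas: F 4.011, E 11.939, G 3.692, H 3.565, D 15.529, C 5.987, B 3.276.
Rounding to the nearest integer gives 4, 12, 4, 4, 16, 6, 3 = 49 seats, so the divisor must be adjusted.
With modified divisor 690: modified quotas F 3.987, E 11.867, G 3.670, H 3.543, D 15.435, C 5.951, B 3.257.
Rounding to the nearest integer: F 4, E 12, G 4, H 4, D 15, C 6, B 3 (total 48).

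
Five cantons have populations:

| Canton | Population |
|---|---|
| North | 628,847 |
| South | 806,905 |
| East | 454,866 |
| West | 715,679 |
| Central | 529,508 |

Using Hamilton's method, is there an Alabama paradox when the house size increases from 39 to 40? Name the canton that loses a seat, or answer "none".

At 39 seats: North 8, South 10, East 6, West 9, Central 6.
At 40 seats: North 8, South 10, East 6, West 9, Central 7.
No canton's allocation decreased.

none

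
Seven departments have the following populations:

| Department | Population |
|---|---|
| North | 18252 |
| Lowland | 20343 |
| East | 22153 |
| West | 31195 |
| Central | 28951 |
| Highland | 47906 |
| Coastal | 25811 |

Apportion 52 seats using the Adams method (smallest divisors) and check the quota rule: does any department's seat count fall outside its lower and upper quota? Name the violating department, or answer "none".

Standard quotas: North 4.877, Lowland 5.436, East 5.919, West 8.335, Central 7.736, Highland 12.800, Coastal 6.897.
Adams allocation: North 5, Lowland 6, East 6, West 8, Central 8, Highland 12, Coastal 7.
Every allocation lies between the lower and upper quota.

none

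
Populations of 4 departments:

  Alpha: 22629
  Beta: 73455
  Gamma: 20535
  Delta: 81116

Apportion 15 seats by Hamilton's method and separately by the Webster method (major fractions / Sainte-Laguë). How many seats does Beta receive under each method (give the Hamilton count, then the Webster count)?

Hamilton: Alpha 2, Beta 6, Gamma 1, Delta 6.
Webster: Alpha 2, Beta 5, Gamma 2, Delta 6.
Beta gets 6 under Hamilton and 5 under Webster.

6 and 5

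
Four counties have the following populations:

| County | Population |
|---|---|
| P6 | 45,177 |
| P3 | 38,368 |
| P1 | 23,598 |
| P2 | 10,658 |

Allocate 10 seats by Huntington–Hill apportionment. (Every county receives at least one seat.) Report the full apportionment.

With divisor 12059: modified quotas P6 3.746, P3 3.182, P1 1.957, P2 0.884.
Geometric-mean thresholds: P6 √(3·4)=3.464, P3 √(3·4)=3.464, P1 √(1·2)=1.414, P2 (min 1).
Each quota rounded against its threshold gives P6 4, P3 3, P1 2, P2 1 (total 10).

P6 4, P3 3, P1 2, P2 1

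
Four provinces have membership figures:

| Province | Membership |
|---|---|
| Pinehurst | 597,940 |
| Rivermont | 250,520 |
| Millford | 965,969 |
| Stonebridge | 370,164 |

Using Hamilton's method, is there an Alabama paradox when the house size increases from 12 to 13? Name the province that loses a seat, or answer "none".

Rivermont

At 12 seats: Pinehurst 3, Rivermont 2, Millford 5, Stonebridge 2.
At 13 seats: Pinehurst 4, Rivermont 1, Millford 6, Stonebridge 2.
Rivermont drops from 2 to 1.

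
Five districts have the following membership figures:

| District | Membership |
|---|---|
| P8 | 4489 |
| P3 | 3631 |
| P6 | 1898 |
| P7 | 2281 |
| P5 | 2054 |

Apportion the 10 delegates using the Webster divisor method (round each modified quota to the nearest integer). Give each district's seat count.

Standard divisor 14353/10 ≈ 1435.3; standard quotas: P8 3.128, P3 2.530, P6 1.322, P7 1.589, P5 1.431.
Rounding to the nearest integer gives P8 3, P3 3, P6 1, P7 2, P5 1 — total 10, matching the house size, so no adjustment is needed.

P8: 3, P3: 3, P6: 1, P7: 2, P5: 1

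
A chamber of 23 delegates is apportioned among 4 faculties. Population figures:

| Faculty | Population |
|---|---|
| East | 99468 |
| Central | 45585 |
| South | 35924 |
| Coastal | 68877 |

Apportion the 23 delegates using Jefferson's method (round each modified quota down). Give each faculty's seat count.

East: 10, Central: 4, South: 3, Coastal: 6

Standard divisor 249854/23 ≈ 10863.217; standard quotas: East 9.156, Central 4.196, South 3.307, Coastal 6.340.
Rounding down gives 9, 4, 3, 6 = 22 seats, so the divisor must be adjusted.
With modified divisor 9900: modified quotas East 10.047, Central 4.605, South 3.629, Coastal 6.957.
Rounding down: East 10, Central 4, South 3, Coastal 6 (total 23).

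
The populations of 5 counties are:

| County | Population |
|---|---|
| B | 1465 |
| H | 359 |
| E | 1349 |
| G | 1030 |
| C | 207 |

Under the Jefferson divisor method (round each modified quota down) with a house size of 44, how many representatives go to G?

Standard divisor 4410/44 ≈ 100.227; standard quotas: B 14.617, H 3.582, E 13.459, G 10.277, C 2.065.
Rounding down gives 14, 3, 13, 10, 2 = 42 seats, so the divisor must be adjusted.
With modified divisor 95: modified quotas B 15.421, H 3.779, E 14.200, G 10.842, C 2.179.
Rounding down: B 15, H 3, E 14, G 10, C 2 (total 44).
G receives 10.

10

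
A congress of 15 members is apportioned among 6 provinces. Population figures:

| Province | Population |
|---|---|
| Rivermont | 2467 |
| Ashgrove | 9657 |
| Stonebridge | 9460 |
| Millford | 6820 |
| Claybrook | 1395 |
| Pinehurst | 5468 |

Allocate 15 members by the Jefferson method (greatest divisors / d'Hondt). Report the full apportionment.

Standard divisor 35267/15 ≈ 2351.133; standard quotas: Rivermont 1.049, Ashgrove 4.107, Stonebridge 4.024, Millford 2.901, Claybrook 0.593, Pinehurst 2.326.
Rounding down gives 1, 4, 4, 2, 0, 2 = 13 seats, so the divisor must be adjusted.
With modified divisor 1900: modified quotas Rivermont 1.298, Ashgrove 5.083, Stonebridge 4.979, Millford 3.589, Claybrook 0.734, Pinehurst 2.878.
Rounding down: Rivermont 1, Ashgrove 5, Stonebridge 4, Millford 3, Claybrook 0, Pinehurst 2 (total 15).

Rivermont 1, Ashgrove 5, Stonebridge 4, Millford 3, Claybrook 0, Pinehurst 2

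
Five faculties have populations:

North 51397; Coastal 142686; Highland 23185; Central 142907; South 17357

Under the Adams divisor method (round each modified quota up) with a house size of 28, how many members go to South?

Standard divisor 377532/28 ≈ 13483.286; standard quotas: North 3.812, Coastal 10.582, Highland 1.720, Central 10.599, South 1.287.
Rounding up gives 4, 11, 2, 11, 2 = 30 seats, so the divisor must be adjusted.
With modified divisor 15100: modified quotas North 3.404, Coastal 9.449, Highland 1.535, Central 9.464, South 1.149.
Rounding up: North 4, Coastal 10, Highland 2, Central 10, South 2 (total 28).
South receives 2.

2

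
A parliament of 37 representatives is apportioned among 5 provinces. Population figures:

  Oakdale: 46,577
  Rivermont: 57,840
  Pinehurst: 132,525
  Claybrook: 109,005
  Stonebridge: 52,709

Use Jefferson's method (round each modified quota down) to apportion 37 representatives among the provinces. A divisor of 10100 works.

With modified divisor 10100: modified quotas Oakdale 4.612, Rivermont 5.727, Pinehurst 13.121, Claybrook 10.793, Stonebridge 5.219.
Rounding down: Oakdale 4, Rivermont 5, Pinehurst 13, Claybrook 10, Stonebridge 5 (total 37).

Oakdale: 4, Rivermont: 5, Pinehurst: 13, Claybrook: 10, Stonebridge: 5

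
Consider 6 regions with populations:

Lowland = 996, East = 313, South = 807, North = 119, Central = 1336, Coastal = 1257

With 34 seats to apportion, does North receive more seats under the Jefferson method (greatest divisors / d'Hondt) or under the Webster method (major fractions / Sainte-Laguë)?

Webster

Jefferson: Lowland 7, East 2, South 6, North 0, Central 10, Coastal 9.
Webster: Lowland 7, East 2, South 6, North 1, Central 9, Coastal 9.
North gets 0 under Jefferson and 1 under Webster.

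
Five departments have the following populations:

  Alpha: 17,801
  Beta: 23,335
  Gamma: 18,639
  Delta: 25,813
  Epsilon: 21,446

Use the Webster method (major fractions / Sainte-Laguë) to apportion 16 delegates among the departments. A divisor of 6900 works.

Alpha 3, Beta 3, Gamma 3, Delta 4, Epsilon 3

With modified divisor 6900: modified quotas Alpha 2.580, Beta 3.382, Gamma 2.701, Delta 3.741, Epsilon 3.108.
Rounding to the nearest integer: Alpha 3, Beta 3, Gamma 3, Delta 4, Epsilon 3 (total 16).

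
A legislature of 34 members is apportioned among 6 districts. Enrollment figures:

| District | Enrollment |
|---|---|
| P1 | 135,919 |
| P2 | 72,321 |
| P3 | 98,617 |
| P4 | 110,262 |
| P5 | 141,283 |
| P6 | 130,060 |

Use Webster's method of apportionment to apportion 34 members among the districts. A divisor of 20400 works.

P1 7, P2 4, P3 5, P4 5, P5 7, P6 6

With modified divisor 20400: modified quotas P1 6.663, P2 3.545, P3 4.834, P4 5.405, P5 6.926, P6 6.375.
Rounding to the nearest integer: P1 7, P2 4, P3 5, P4 5, P5 7, P6 6 (total 34).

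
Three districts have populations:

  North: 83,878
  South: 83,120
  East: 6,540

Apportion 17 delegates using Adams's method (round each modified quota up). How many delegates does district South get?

8

Standard divisor 173538/17 ≈ 10208.118; standard quotas: North 8.217, South 8.143, East 0.641.
Rounding up gives 9, 9, 1 = 19 seats, so the divisor must be adjusted.
With modified divisor 11200: modified quotas North 7.489, South 7.421, East 0.584.
Rounding up: North 8, South 8, East 1 (total 17).
South receives 8.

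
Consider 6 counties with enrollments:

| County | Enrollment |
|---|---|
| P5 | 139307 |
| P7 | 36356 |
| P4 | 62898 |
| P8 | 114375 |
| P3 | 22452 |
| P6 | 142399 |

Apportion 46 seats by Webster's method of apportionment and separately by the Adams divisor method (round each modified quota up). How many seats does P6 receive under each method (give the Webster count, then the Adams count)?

13 and 12

Webster: P5 12, P7 3, P4 6, P8 10, P3 2, P6 13.
Adams: P5 12, P7 4, P4 6, P8 10, P3 2, P6 12.
P6 gets 13 under Webster and 12 under Adams.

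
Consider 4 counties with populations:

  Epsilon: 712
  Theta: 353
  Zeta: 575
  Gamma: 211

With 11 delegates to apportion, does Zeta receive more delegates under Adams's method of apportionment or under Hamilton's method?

Hamilton

Adams: Epsilon 4, Theta 2, Zeta 3, Gamma 2.
Hamilton: Epsilon 4, Theta 2, Zeta 4, Gamma 1.
Zeta gets 3 under Adams and 4 under Hamilton.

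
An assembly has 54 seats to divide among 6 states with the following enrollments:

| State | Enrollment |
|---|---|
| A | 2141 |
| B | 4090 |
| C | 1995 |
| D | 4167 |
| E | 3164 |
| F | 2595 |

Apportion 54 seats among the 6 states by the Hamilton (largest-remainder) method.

A: 6, B: 12, C: 6, D: 12, E: 10, F: 8

Standard divisor: 18152 ÷ 54 ≈ 336.148.
Standard quotas: A 6.369, B 12.167, C 5.935, D 12.396, E 9.413, F 7.720.
Lower quotas: A 6, B 12, C 5, D 12, E 9, F 7 (sum 51, leaving 3 seats).
Remainders in descending order: C 0.935, F 0.720, E 0.413, D 0.396, A 0.369, B 0.167.
Largest remainders: C, F, E receive the extra seats.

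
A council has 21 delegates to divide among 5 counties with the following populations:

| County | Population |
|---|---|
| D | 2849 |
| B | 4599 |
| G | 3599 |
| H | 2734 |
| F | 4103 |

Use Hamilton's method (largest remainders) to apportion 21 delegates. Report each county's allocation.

Standard divisor: 17884 ÷ 21 ≈ 851.619.
Standard quotas: D 3.345, B 5.400, G 4.226, H 3.210, F 4.818.
Lower quotas: D 3, B 5, G 4, H 3, F 4 (sum 19, leaving 2 seats).
Remainders in descending order: F 0.818, B 0.400, D 0.345, G 0.226, H 0.210.
Largest remainders: F, B receive the extra seats.

D: 3, B: 6, G: 4, H: 3, F: 5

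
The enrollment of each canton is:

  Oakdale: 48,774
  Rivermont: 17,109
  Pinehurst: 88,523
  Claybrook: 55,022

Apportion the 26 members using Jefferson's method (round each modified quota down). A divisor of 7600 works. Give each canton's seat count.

Oakdale: 6, Rivermont: 2, Pinehurst: 11, Claybrook: 7

With modified divisor 7600: modified quotas Oakdale 6.418, Rivermont 2.251, Pinehurst 11.648, Claybrook 7.240.
Rounding down: Oakdale 6, Rivermont 2, Pinehurst 11, Claybrook 7 (total 26).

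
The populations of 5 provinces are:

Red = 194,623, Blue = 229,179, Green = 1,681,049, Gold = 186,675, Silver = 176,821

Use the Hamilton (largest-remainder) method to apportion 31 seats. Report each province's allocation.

The standard divisor is 2468347/31 ≈ 79624.097.
Standard quotas: Red 2.4443, Blue 2.8783, Green 21.1123, Gold 2.3445, Silver 2.2207.
Lower quotas: Red 2, Blue 2, Green 21, Gold 2, Silver 2 (sum 29, leaving 2 seats).
Remainders in descending order: Blue 0.8783, Red 0.4443, Gold 0.3445, Silver 0.2207, Green 0.1123.
The surplus seats go to Blue, Red.

Red 3, Blue 3, Green 21, Gold 2, Silver 2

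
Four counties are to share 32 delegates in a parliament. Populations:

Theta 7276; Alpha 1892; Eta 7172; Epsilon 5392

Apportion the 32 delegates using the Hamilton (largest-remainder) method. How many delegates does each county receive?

Theta=11, Alpha=3, Eta=10, Epsilon=8

Total 21732; standard divisor 21732/32 ≈ 679.125.
Standard quotas: Theta 10.7138, Alpha 2.7859, Eta 10.5606, Epsilon 7.9396.
Lower quotas: Theta 10, Alpha 2, Eta 10, Epsilon 7 (sum 29, leaving 3 seats).
Remainders in descending order: Epsilon 0.9396, Alpha 0.7859, Theta 0.7138, Eta 0.5606.
Largest remainders: Epsilon, Alpha, Theta receive the extra seats.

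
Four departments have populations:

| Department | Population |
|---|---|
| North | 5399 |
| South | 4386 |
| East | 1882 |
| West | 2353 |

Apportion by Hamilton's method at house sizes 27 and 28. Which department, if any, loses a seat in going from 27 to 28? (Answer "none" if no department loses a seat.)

West

At 27 seats: North 10, South 8, East 4, West 5.
At 28 seats: North 11, South 9, East 4, West 4.
West drops from 5 to 4.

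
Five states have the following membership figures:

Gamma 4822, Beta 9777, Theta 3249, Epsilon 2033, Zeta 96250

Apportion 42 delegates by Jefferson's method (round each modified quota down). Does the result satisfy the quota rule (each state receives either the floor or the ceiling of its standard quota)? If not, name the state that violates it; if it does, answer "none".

Zeta

Standard quotas: Gamma 1.744, Beta 3.536, Theta 1.175, Epsilon 0.735, Zeta 34.810.
Jefferson allocation: Gamma 1, Beta 3, Theta 1, Epsilon 0, Zeta 37.
Zeta has quota 34.810 (lower 34, upper 35) but receives 37 — outside the quota interval.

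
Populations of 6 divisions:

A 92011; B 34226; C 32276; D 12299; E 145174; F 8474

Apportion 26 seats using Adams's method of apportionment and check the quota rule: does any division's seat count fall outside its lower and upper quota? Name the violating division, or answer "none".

none

Standard quotas: A 7.373, B 2.743, C 2.586, D 0.986, E 11.633, F 0.679.
Adams allocation: A 7, B 3, C 3, D 1, E 11, F 1.
Every allocation lies between the lower and upper quota.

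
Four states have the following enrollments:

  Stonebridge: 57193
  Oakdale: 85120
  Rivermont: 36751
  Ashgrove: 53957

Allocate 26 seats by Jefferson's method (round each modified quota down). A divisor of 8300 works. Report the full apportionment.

Stonebridge: 6; Oakdale: 10; Rivermont: 4; Ashgrove: 6

With modified divisor 8300: modified quotas Stonebridge 6.891, Oakdale 10.255, Rivermont 4.428, Ashgrove 6.501.
Rounding down: Stonebridge 6, Oakdale 10, Rivermont 4, Ashgrove 6 (total 26).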